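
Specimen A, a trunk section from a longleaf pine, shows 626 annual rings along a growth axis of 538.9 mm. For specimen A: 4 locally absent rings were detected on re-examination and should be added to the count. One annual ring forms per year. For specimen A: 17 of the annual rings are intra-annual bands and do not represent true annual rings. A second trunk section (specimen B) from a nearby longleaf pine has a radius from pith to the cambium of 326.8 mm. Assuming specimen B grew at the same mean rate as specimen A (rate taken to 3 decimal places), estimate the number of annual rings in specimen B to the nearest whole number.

372 annual rings

Specimen A: after corrections the count is 626 − 17 + 4 = 613 annual rings.
A: Extension rate ≈ 538.9 / 613 = 0.879 mm/yr.
Specimen B: 326.8 mm / 0.879 mm per year = 371.79 years ≈ 372 annual rings.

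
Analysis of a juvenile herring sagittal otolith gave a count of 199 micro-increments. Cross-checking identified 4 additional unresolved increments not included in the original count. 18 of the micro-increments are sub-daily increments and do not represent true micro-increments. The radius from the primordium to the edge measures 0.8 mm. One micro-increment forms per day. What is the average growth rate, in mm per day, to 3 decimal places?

0.004 mm per day

True micro-increment count = 199 − 18 + 4 = 185.
Extension rate ≈ 0.8 / 185 = 0.004 mm per day.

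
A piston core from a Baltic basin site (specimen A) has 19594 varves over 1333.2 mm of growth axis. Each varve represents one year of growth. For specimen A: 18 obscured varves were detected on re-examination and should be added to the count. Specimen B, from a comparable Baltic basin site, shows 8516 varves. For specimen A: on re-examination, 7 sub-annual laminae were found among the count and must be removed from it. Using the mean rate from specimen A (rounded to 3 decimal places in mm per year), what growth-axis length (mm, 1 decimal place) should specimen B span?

579.1 mm

Specimen A: correcting the raw count gives 19594 − 7 + 18 = 19605 true varves.
A: 1333.2 mm over 19605 years gives 1333.2 / 19605 ≈ 0.068 mm per year.
B's length ≈ 0.068 × 8516 = 579.1 mm.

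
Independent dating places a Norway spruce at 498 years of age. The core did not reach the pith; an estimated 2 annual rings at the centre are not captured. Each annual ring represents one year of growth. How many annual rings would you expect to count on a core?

496 annual rings

At one annual ring per year, 498 years correspond to 498 annual rings.
Subtracting the 2 annual rings not captured gives 498 − 2 = 496 annual rings in the record.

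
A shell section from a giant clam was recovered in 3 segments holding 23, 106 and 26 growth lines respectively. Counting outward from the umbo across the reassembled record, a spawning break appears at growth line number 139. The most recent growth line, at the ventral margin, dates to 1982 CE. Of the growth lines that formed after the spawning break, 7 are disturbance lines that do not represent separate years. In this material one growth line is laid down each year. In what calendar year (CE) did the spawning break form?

1973 CE

Total growth lines = 23 + 106 + 26 = 155.
The spawning break sits at growth line 139 from the umbo, so 155 − 139 = 16 growth lines formed after it.
Excluding 7 false growth lines: 16 − 7 = 9.
Counting back 9 years from 1982 CE places the spawning break in 1982 − 9 = 1973 CE.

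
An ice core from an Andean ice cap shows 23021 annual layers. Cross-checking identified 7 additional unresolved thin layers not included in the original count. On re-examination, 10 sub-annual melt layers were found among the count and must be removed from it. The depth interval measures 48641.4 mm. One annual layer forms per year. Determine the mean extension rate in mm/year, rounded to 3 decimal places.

2.113 mm/year

Correcting the raw count gives 23021 − 10 + 7 = 23018 true annual layers.
48641.4 mm over 23018 years gives 48641.4 / 23018 ≈ 2.113 mm/year.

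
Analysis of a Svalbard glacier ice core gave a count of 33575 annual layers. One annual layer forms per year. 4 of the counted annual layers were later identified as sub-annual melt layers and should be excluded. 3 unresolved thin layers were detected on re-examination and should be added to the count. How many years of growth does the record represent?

Adjusted count: 33575 − 4 + 3 = 33574 annual layers.
One annual layer per year makes the duration 33574 years.

33574 years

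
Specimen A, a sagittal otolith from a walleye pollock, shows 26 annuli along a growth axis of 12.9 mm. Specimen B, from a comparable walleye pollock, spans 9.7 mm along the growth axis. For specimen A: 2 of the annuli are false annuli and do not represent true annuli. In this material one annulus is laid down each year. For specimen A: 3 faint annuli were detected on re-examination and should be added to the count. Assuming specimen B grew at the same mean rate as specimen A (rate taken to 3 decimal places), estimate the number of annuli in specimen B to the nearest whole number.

Specimen A: correcting the raw count gives 26 − 2 + 3 = 27 true annuli.
A: 12.9 mm over 27 years gives 12.9 / 27 ≈ 0.478 mm/year.
For B, 9.7 / 0.478 = 20.29 years ≈ 20 annuli.

20 annuli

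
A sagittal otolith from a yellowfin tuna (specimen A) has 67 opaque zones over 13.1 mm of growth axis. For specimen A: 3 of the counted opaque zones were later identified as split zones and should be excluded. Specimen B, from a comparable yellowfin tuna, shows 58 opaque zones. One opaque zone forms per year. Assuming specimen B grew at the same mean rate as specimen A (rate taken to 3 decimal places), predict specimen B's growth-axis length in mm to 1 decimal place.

Specimen A: after corrections the count is 67 − 3 = 64 opaque zones.
A: Mean rate = 13.1 mm / 64 years ≈ 0.205 mm per year.
Length of B = 0.205 × 58 = 11.9 mm.

11.9 mm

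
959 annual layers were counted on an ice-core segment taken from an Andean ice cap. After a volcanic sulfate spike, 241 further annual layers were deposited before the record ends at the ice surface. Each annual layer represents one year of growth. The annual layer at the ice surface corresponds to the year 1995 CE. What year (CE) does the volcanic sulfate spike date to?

1754 CE

There are 241 annual layers younger than the volcanic sulfate spike.
The annual layer at the ice surface is 1995 CE, so the volcanic sulfate spike dates to 1995 − 241 = 1754 CE.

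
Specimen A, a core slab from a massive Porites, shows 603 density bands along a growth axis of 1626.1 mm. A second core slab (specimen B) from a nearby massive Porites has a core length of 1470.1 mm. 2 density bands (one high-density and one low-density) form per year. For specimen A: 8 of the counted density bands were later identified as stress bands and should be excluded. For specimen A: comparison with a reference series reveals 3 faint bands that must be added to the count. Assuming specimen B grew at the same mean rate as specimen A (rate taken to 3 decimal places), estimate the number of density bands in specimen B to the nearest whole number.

541 density bands

Specimen A: correcting the raw count gives 603 − 8 + 3 = 598 true density bands.
Specimen A: dividing by 2 density bands per year: 598 / 2 = 299 years.
A: 1626.1 mm over 299 years gives 1626.1 / 299 ≈ 5.438 mm per year.
B spans 1470.1 / 5.438 = 270.34 years; at 2 density bands per year that is 270.34 × 2 ≈ 541 density bands.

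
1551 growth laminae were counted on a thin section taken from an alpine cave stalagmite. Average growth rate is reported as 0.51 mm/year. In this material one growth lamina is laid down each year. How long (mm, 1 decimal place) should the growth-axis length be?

791.0 mm

The record spans 1551 years at 0.51 mm per year.
1551 years at 0.51 mm/year gives 0.51 × 1551 = 791.0 mm.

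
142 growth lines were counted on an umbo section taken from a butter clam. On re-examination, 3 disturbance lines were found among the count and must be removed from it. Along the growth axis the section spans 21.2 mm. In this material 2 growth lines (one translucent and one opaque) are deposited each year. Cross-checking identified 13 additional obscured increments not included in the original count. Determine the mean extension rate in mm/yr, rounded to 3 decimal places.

Correcting the raw count gives 142 − 3 + 13 = 152 true growth lines.
Dividing by 2 growth lines per year: 152 / 2 = 76 years.
Mean rate = 21.2 mm / 76 years ≈ 0.279 mm/yr.

0.279 mm/yr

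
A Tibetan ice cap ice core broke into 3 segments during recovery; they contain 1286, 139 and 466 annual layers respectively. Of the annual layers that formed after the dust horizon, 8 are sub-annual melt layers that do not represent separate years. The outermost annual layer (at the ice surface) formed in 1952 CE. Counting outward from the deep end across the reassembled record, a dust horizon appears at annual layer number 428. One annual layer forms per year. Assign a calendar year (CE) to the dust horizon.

497 CE

Total annual layers = 1286 + 139 + 466 = 1891.
1891 − 428 = 1463 annual layers lie beyond the dust horizon toward the ice surface.
Removing the 8 false annual layers leaves 1463 − 8 = 1455 true annual layers beyond the dust horizon.
The annual layer at the ice surface is 1952 CE, so the dust horizon dates to 1952 − 1455 = 497 CE.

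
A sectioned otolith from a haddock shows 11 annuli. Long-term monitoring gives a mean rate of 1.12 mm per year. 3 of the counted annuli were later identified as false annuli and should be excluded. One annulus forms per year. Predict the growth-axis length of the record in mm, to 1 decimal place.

9.0 mm

Adjusted count: 11 − 3 = 8 annuli.
Length ≈ 1.12 × 8 = 9.0 mm.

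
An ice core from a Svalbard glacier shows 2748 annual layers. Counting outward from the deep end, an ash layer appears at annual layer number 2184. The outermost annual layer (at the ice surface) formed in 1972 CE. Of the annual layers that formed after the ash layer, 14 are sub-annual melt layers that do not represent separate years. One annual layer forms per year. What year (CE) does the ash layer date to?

2748 − 2184 = 564 annual layers lie beyond the ash layer toward the ice surface.
Excluding 14 false annual layers: 564 − 14 = 550.
Counting back 550 years from 1972 CE places the ash layer in 1972 − 550 = 1422 CE.

1422 CE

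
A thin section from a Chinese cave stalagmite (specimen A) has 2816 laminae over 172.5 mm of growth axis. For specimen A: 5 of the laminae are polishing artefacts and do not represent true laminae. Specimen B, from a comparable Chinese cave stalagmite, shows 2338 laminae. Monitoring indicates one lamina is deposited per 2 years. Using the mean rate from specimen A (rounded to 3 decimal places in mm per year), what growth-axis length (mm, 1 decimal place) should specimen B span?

Specimen A: after corrections the count is 2816 − 5 = 2811 laminae.
Specimen A: multiplying by 2 years per lamina: 2811 × 2 = 5622 years.
A: Extension rate ≈ 172.5 / 5622 = 0.031 mm/yr.
Specimen B: at 2 years per lamina, 2338 × 2 = 4676 years. Length of B = 0.031 × 4676 = 145.0 mm.

145.0 mm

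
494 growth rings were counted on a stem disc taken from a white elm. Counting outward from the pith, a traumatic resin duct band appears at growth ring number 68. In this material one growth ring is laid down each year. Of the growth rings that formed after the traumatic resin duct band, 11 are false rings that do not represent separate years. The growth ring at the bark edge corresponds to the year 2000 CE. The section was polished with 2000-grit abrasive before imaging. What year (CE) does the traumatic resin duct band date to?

1585 CE

494 − 68 = 426 growth rings lie beyond the traumatic resin duct band toward the bark edge.
Excluding 11 false growth rings: 426 − 11 = 415.
2000 − 415 = 1585 CE.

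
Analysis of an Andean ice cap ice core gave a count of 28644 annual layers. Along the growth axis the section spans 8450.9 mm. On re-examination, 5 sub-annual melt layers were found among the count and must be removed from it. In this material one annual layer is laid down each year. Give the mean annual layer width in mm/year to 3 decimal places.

Adjusted count: 28644 − 5 = 28639 annual layers.
Extension rate ≈ 8450.9 / 28639 = 0.295 mm/year.

0.295 mm/year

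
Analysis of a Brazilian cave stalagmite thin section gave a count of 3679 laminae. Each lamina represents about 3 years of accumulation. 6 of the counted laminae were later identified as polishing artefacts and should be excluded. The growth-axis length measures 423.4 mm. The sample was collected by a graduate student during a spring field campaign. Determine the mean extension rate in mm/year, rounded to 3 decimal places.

0.038 mm/year

After corrections the count is 3679 − 6 = 3673 laminae.
At 3 years per lamina, 3673 × 3 = 11019 years.
Mean rate = 423.4 mm / 11019 years ≈ 0.038 mm/year.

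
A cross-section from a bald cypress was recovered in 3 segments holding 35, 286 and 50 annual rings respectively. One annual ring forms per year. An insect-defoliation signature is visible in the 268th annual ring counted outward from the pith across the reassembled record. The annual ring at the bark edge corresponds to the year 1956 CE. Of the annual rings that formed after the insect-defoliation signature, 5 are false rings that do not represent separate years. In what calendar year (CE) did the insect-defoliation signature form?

1858 CE

Total annual rings = 35 + 286 + 50 = 371.
Between annual ring 268 and the bark edge there are 371 − 268 = 103 annual rings.
103 − 5 false = 98 true annual rings after the insect-defoliation signature.
1956 − 98 = 1858 CE.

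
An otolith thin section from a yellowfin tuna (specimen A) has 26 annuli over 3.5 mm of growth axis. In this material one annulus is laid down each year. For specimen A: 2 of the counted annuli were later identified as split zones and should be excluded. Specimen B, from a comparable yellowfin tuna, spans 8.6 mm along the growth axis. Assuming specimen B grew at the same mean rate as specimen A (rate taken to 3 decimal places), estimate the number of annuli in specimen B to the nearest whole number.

Specimen A: adjusted count: 26 − 2 = 24 annuli.
A: Extension rate ≈ 3.5 / 24 = 0.146 mm per year.
Specimen B: 8.6 mm / 0.146 mm per year = 58.90 years ≈ 59 annuli.

59 annuli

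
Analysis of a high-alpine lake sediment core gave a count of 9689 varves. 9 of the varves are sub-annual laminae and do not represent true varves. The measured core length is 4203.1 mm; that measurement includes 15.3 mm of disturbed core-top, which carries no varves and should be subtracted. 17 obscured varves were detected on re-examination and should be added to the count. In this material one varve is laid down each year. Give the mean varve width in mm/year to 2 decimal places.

True varve count = 9689 − 9 + 17 = 9697.
The growth record spans 4203.1 − 15.3 = 4187.8 mm.
Mean rate = 4187.8 mm / 9697 years ≈ 0.43 mm/year.

0.43 mm/year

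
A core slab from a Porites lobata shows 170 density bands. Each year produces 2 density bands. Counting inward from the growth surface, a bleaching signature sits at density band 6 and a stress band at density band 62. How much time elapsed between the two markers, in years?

28 yr

Separation: 62 − 6 = 56 density bands.
Dividing by 2 density bands per year: 56 / 2 = 28 years.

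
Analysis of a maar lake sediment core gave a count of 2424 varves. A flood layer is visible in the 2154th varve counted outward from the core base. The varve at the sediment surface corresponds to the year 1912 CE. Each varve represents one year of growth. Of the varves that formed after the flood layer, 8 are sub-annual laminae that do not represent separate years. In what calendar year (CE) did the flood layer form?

1650 CE

The flood layer sits at varve 2154 from the core base, so 2424 − 2154 = 270 varves formed after it.
270 − 8 false = 262 true varves after the flood layer.
1912 − 262 = 1650 CE.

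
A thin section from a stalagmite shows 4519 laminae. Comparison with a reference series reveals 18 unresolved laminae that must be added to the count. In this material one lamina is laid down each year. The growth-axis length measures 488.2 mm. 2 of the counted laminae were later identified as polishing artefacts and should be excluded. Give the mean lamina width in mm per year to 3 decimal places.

Adjusted count: 4519 − 2 + 18 = 4535 laminae.
Extension rate ≈ 488.2 / 4535 = 0.108 mm per year.

0.108 mm per year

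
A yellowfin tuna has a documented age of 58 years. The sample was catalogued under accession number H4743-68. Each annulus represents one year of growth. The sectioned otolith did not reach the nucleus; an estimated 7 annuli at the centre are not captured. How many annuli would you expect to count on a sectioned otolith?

One annulus per year gives 58 annuli over 58 years.
Subtracting the 7 annuli not captured gives 58 − 7 = 51 annuli in the record.

51 annuli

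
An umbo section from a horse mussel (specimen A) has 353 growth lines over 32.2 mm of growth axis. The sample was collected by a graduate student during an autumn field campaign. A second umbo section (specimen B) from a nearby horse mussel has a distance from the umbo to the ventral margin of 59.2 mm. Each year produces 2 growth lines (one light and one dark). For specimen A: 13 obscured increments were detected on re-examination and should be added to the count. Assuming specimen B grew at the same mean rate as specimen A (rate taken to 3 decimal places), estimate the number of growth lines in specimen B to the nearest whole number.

673 growth lines

Specimen A: true growth line count = 353 + 13 = 366.
Specimen A: dividing by 2 growth lines per year: 366 / 2 = 183 years.
A: 32.2 mm over 183 years gives 32.2 / 183 ≈ 0.176 mm/yr.
For B, 59.2 / 0.176 = 336.36 years; at 2 growth lines per year that is 336.36 × 2 ≈ 673 growth lines.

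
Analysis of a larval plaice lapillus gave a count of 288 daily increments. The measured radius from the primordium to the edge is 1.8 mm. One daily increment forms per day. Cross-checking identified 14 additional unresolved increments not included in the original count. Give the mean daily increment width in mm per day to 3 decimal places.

Correcting the raw count gives 288 + 14 = 302 true daily increments.
1.8 mm over 302 days gives 1.8 / 302 ≈ 0.006 mm per day.

0.006 mm per day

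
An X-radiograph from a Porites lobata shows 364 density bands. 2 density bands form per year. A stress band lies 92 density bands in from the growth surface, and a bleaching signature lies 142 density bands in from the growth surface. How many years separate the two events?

Separation: 142 − 92 = 50 density bands.
Dividing by 2 density bands per year: 50 / 2 = 25 years.

25 yr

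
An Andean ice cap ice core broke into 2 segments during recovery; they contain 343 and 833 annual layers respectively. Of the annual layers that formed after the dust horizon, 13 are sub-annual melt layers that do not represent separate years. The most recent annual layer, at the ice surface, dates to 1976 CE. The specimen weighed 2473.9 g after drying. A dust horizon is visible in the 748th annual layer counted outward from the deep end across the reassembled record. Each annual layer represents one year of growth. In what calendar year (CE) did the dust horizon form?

1561 CE

Total annual layers = 343 + 833 = 1176.
Between annual layer 748 and the ice surface there are 1176 − 748 = 428 annual layers.
Removing the 13 false annual layers leaves 428 − 13 = 415 true annual layers beyond the dust horizon.
The annual layer at the ice surface is 1976 CE, so the dust horizon dates to 1976 − 415 = 1561 CE.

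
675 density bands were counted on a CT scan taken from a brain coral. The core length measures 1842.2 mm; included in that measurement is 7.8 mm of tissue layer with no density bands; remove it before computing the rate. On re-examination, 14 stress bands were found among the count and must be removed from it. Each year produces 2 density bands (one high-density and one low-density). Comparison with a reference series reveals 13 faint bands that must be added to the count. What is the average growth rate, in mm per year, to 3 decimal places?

5.443 mm per year

Correcting the raw count gives 675 − 14 + 13 = 674 true density bands.
674 density bands at 2 per year is 674 / 2 = 337 years.
Net length = 1842.2 − 7.8 = 1834.4 mm.
1834.4 mm over 337 years gives 1834.4 / 337 ≈ 5.443 mm per year.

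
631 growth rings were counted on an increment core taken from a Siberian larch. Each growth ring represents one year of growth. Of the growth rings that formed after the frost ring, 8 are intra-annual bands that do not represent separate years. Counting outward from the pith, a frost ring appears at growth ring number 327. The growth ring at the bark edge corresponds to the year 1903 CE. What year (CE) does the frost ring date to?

631 − 327 = 304 growth rings lie beyond the frost ring toward the bark edge.
304 − 8 false = 296 true growth rings after the frost ring.
1903 − 296 = 1607 CE.

1607 CE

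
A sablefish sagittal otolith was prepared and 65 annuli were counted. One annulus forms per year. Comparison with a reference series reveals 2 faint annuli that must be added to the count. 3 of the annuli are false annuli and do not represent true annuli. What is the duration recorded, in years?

Correcting the raw count gives 65 − 3 + 2 = 64 true annuli.
With a one-to-one annulus periodicity this is 64 years.

64 yr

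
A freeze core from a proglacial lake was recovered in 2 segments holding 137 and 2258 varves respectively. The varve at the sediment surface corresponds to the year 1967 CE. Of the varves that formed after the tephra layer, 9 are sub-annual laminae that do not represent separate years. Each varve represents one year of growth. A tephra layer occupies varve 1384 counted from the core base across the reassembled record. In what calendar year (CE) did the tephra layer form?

965 CE

Total varves = 137 + 2258 = 2395.
The tephra layer sits at varve 1384 from the core base, so 2395 − 1384 = 1011 varves formed after it.
Excluding 9 false varves: 1011 − 9 = 1002.
1967 − 1002 = 965 CE.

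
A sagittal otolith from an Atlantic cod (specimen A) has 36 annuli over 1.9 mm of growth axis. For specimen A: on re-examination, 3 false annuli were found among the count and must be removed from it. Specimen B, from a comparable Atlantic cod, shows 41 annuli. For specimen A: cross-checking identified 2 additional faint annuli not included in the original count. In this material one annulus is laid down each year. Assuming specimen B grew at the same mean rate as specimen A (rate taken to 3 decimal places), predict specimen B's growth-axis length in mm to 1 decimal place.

Specimen A: adjusted count: 36 − 3 + 2 = 35 annuli.
A: Extension rate ≈ 1.9 / 35 = 0.054 mm/yr.
B's length ≈ 0.054 × 41 = 2.2 mm.

2.2 mm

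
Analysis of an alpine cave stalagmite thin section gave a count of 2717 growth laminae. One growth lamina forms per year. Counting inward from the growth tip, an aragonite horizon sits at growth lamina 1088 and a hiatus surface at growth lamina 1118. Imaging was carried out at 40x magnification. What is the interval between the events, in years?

30 years

Separation: 1118 − 1088 = 30 growth laminae.
At one growth lamina per year, 30 years elapsed between them.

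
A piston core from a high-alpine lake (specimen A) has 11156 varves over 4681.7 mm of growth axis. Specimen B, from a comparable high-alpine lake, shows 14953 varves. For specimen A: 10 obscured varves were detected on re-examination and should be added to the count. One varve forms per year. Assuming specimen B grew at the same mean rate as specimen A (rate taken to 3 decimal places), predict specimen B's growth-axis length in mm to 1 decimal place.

6265.3 mm

Specimen A: adjusted count: 11156 + 10 = 11166 varves.
A: Mean rate = 4681.7 mm / 11166 years ≈ 0.419 mm/yr.
Length of B = 0.419 × 14953 = 6265.3 mm.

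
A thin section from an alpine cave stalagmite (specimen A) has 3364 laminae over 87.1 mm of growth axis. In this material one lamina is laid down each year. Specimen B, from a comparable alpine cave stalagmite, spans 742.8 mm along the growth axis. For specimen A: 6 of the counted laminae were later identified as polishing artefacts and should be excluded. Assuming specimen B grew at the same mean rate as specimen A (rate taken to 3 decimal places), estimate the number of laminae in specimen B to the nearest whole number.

28569 laminae

Specimen A: true lamina count = 3364 − 6 = 3358.
A: 87.1 mm over 3358 years gives 87.1 / 3358 ≈ 0.026 mm/yr.
Specimen B: 742.8 mm / 0.026 mm per year = 28569.23 years ≈ 28569 laminae.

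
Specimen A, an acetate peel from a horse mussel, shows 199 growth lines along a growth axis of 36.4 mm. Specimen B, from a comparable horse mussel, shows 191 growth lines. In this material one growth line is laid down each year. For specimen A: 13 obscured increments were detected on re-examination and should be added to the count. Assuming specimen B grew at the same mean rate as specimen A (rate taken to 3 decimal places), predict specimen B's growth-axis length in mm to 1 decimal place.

Specimen A: correcting the raw count gives 199 + 13 = 212 true growth lines.
A: 36.4 mm over 212 years gives 36.4 / 212 ≈ 0.172 mm/year.
B's length ≈ 0.172 × 191 = 32.9 mm.

32.9 mm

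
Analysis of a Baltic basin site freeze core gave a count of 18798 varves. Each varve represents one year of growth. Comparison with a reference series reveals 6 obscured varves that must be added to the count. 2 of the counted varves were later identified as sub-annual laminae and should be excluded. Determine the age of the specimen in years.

Correcting the raw count gives 18798 − 2 + 6 = 18802 true varves.
One varve per year makes the duration 18802 years.

18802 years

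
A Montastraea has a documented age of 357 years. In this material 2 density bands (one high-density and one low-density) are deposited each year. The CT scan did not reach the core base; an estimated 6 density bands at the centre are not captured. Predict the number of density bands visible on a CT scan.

With 2 density bands per year, 357 years would produce 357 × 2 = 714 density bands.
Less the 6 uncaptured density bands: 714 − 6 = 708.

708 density bands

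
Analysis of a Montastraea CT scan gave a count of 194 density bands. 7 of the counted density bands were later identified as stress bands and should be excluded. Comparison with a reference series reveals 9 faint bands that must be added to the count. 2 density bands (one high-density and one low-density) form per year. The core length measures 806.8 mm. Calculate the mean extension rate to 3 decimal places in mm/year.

After corrections the count is 194 − 7 + 9 = 196 density bands.
With 2 density bands per year, 196 / 2 = 98 years.
Mean rate = 806.8 mm / 98 years ≈ 8.233 mm/year.

8.233 mm/year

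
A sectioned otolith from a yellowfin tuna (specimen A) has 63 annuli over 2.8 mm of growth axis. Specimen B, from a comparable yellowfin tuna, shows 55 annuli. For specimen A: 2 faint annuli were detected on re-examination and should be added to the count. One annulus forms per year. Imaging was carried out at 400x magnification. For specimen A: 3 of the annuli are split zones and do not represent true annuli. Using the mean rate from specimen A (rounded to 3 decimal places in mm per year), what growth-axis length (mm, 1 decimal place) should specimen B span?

2.5 mm

Specimen A: correcting the raw count gives 63 − 3 + 2 = 62 true annuli.
A: Mean rate = 2.8 mm / 62 years ≈ 0.045 mm/yr.
Length of B = 0.045 × 55 = 2.5 mm.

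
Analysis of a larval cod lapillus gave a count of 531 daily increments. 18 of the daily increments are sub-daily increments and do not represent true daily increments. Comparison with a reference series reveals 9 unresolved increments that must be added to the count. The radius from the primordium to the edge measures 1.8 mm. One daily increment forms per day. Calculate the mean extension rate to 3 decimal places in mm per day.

0.003 mm per day

After corrections the count is 531 − 18 + 9 = 522 daily increments.
Extension rate ≈ 1.8 / 522 = 0.003 mm per day.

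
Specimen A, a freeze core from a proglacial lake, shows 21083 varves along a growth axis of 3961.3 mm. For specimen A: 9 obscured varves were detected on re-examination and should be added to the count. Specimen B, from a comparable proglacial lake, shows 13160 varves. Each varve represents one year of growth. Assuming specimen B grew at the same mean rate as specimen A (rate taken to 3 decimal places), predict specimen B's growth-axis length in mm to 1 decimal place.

Specimen A: true varve count = 21083 + 9 = 21092.
A: Mean rate = 3961.3 mm / 21092 years ≈ 0.188 mm/yr.
Length of B = 0.188 × 13160 = 2474.1 mm.

2474.1 mm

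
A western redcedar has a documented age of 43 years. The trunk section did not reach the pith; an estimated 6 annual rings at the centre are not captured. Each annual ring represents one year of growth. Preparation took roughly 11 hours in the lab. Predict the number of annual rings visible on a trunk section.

At one annual ring per year, 43 years correspond to 43 annual rings.
Less the 6 uncaptured annual rings: 43 − 6 = 37.

37 annual rings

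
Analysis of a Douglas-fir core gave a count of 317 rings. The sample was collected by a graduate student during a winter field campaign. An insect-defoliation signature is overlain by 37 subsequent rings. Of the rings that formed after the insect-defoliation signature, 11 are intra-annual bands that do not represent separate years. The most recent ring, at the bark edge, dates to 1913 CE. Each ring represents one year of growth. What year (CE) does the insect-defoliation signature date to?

1887 CE

37 rings formed after the insect-defoliation signature.
Removing the 11 false rings leaves 37 − 11 = 26 true rings beyond the insect-defoliation signature.
Counting back 26 years from 1913 CE places the insect-defoliation signature in 1913 − 26 = 1887 CE.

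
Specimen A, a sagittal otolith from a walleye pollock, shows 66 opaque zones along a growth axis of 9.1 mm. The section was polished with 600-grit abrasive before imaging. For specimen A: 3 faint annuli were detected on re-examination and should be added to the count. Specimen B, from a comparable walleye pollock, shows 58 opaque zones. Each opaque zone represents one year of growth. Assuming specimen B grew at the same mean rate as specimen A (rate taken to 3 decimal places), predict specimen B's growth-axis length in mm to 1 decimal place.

Specimen A: after corrections the count is 66 + 3 = 69 opaque zones.
A: Mean rate = 9.1 mm / 69 years ≈ 0.132 mm/yr.
Length of B = 0.132 × 58 = 7.7 mm.

7.7 mm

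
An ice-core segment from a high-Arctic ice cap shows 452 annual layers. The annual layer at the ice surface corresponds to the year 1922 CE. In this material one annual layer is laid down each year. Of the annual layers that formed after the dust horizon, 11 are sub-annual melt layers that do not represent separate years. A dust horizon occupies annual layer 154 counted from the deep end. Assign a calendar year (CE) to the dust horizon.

1635 CE

452 − 154 = 298 annual layers lie beyond the dust horizon toward the ice surface.
Excluding 11 false annual layers: 298 − 11 = 287.
Counting back 287 years from 1922 CE places the dust horizon in 1922 − 287 = 1635 CE.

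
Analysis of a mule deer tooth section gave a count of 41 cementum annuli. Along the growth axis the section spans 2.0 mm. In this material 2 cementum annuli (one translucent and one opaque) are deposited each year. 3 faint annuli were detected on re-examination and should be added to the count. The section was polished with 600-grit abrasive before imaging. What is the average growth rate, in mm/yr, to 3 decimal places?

Adjusted count: 41 + 3 = 44 cementum annuli.
44 cementum annuli at 2 per year is 44 / 2 = 22 years.
Extension rate ≈ 2.0 / 22 = 0.091 mm/yr.

0.091 mm/yr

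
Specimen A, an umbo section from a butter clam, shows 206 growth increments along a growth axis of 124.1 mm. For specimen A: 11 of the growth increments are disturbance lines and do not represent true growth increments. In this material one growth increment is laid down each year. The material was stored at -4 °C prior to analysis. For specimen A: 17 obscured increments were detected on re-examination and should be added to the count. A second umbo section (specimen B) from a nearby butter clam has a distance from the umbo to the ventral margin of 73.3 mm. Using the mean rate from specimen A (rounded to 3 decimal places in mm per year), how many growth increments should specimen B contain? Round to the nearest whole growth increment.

125 growth increments

Specimen A: true growth increment count = 206 − 11 + 17 = 212.
A: Mean rate = 124.1 mm / 212 years ≈ 0.585 mm/yr.
Specimen B: 73.3 mm / 0.585 mm per year = 125.30 years ≈ 125 growth increments.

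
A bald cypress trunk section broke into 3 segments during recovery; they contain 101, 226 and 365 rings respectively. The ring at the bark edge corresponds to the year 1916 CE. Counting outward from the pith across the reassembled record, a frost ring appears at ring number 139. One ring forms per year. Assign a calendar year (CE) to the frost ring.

1363 CE

Total rings = 101 + 226 + 365 = 692.
Between ring 139 and the bark edge there are 692 − 139 = 553 rings.
1916 − 553 = 1363 CE.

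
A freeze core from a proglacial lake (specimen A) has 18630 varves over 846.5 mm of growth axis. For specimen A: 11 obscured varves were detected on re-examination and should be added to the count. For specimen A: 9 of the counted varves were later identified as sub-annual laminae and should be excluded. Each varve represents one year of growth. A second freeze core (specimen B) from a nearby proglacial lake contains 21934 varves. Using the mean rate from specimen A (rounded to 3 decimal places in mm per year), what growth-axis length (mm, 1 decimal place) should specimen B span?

987.0 mm

Specimen A: after corrections the count is 18630 − 9 + 11 = 18632 varves.
A: 846.5 mm over 18632 years gives 846.5 / 18632 ≈ 0.045 mm per year.
B's length ≈ 0.045 × 21934 = 987.0 mm.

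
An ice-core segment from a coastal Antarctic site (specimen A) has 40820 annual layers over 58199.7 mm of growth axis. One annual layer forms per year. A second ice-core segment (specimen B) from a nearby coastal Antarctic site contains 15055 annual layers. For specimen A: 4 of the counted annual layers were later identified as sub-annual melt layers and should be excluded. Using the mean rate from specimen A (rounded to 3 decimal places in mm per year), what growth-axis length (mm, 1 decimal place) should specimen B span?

21468.4 mm

Specimen A: correcting the raw count gives 40820 − 4 = 40816 true annual layers.
A: Mean rate = 58199.7 mm / 40816 years ≈ 1.426 mm/year.
For B, 1.426 mm/year × 15055 years = 21468.4 mm.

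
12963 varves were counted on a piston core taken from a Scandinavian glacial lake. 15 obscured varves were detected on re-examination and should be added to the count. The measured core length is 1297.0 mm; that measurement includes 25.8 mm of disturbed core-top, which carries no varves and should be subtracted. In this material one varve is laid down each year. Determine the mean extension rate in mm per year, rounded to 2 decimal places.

0.10 mm per year

After corrections the count is 12963 + 15 = 12978 varves.
Removing the 25.8 mm offcut leaves 1297.0 − 25.8 = 1271.2 mm.
1271.2 mm over 12978 years gives 1271.2 / 12978 ≈ 0.10 mm per year.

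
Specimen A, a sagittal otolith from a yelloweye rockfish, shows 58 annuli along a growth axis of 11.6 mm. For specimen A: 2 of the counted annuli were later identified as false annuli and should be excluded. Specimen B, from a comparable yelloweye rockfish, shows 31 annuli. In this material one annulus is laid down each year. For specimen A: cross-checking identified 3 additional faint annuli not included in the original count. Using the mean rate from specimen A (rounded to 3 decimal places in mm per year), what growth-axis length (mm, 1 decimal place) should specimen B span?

6.1 mm

Specimen A: adjusted count: 58 − 2 + 3 = 59 annuli.
A: Extension rate ≈ 11.6 / 59 = 0.197 mm/yr.
For B, 0.197 mm/year × 31 years = 6.1 mm.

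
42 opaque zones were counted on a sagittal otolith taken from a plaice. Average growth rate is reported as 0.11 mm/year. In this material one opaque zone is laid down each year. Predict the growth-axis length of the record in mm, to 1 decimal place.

42 years of growth are recorded.
42 years at 0.11 mm/year gives 0.11 × 42 = 4.6 mm.

4.6 mm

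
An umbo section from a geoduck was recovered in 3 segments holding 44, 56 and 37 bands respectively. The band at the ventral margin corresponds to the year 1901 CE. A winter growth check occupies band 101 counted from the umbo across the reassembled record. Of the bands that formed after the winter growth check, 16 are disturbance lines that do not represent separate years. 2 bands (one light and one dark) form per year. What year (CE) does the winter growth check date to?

1891 CE

Total bands = 44 + 56 + 37 = 137.
137 − 101 = 36 bands lie beyond the winter growth check toward the ventral margin.
Excluding 16 false bands: 36 − 16 = 20.
20 bands at 2 per year is 20 / 2 = 10 years.
Counting back 10 years from 1901 CE places the winter growth check in 1901 − 10 = 1891 CE.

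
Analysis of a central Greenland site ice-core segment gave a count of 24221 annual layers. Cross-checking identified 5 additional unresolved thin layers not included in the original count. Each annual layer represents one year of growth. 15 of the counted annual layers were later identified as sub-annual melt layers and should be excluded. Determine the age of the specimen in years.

24211 yr

Correcting the raw count gives 24221 − 15 + 5 = 24211 true annual layers.
With a one-to-one annual layer periodicity this is 24211 years.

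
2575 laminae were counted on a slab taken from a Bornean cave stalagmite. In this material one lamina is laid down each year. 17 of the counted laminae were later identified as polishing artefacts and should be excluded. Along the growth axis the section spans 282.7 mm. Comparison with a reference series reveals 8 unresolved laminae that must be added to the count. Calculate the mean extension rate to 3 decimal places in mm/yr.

After corrections the count is 2575 − 17 + 8 = 2566 laminae.
Extension rate ≈ 282.7 / 2566 = 0.110 mm/yr.

0.110 mm/yr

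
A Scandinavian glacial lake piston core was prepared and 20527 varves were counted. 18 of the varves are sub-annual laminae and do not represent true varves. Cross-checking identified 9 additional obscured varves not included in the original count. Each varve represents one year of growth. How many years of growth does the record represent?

20518 yr

Correcting the raw count gives 20527 − 18 + 9 = 20518 true varves.
At one varve per year, that is 20518 years.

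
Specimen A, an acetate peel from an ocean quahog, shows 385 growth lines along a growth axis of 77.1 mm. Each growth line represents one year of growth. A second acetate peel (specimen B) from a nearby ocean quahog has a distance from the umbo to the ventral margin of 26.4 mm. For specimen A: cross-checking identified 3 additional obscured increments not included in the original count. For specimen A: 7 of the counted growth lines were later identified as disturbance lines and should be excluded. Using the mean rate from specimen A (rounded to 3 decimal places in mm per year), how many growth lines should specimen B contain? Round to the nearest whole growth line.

Specimen A: true growth line count = 385 − 7 + 3 = 381.
A: Mean rate = 77.1 mm / 381 years ≈ 0.202 mm per year.
For B, 26.4 / 0.202 = 130.69 years ≈ 131 growth lines.

131 growth lines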